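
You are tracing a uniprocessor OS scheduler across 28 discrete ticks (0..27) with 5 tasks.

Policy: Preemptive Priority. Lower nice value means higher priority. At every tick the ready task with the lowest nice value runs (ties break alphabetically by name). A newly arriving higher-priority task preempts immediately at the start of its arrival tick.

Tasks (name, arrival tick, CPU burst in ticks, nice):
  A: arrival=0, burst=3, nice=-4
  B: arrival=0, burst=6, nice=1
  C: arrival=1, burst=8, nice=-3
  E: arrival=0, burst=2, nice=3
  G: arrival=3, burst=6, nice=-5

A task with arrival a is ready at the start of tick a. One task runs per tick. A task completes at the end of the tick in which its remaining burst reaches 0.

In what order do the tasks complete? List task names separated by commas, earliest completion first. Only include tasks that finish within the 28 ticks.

t=0: ready={A,B,E} → run A
t=1: ready={A,B,C,E} → run A
t=2: ready={A,B,C,E} → run A
t=3: ready={B,C,E,G} → run G
t=4: ready={B,C,E,G} → run G
t=5: ready={B,C,E,G} → run G
t=6: ready={B,C,E,G} → run G
t=7: ready={B,C,E,G} → run G
t=8: ready={B,C,E,G} → run G
t=9: ready={B,C,E} → run C
t=10: ready={B,C,E} → run C
t=11: ready={B,C,E} → run C
t=12: ready={B,C,E} → run C
t=13: ready={B,C,E} → run C
t=14: ready={B,C,E} → run C
t=15: ready={B,C,E} → run C
t=16: ready={B,C,E} → run C
t=17: ready={B,E} → run B
t=18: ready={B,E} → run B
t=19: ready={B,E} → run B
t=20: ready={B,E} → run B
t=21: ready={B,E} → run B
t=22: ready={B,E} → run B
t=23: ready={E} → run E
t=24: ready={E} → run E
t=25: (idle)
t=26: (idle)
t=27: (idle)

completion order = A, G, C, B, E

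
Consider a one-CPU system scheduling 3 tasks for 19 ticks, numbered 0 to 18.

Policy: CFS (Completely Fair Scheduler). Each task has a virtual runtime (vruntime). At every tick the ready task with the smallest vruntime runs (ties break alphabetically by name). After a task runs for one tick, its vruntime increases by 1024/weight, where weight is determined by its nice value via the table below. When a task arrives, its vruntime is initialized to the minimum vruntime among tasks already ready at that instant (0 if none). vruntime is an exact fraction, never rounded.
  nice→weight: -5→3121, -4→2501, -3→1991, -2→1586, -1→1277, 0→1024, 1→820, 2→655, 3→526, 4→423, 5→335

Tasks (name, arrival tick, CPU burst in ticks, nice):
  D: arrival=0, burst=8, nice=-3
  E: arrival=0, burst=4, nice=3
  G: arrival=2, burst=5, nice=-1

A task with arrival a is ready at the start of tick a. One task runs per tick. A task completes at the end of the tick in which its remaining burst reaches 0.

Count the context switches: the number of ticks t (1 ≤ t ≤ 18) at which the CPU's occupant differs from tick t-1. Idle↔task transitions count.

t=0: vr[D=0 E=0] → run D
t=1: vr[D=1024/1991 E=0] → run E
t=2: vr[D=1024/1991 E=512/263 G=1024/1991] → run D
t=3: vr[D=2048/1991 E=512/263 G=1024/1991] → run G
t=4: vr[D=2048/1991 E=512/263 G=3346432/2542507] → run D
t=5: vr[D=3072/1991 E=512/263 G=3346432/2542507] → run G
t=6: vr[D=3072/1991 E=512/263 G=5385216/2542507] → run D
t=7: vr[D=4096/1991 E=512/263 G=5385216/2542507] → run E
t=8: vr[D=4096/1991 E=1024/263 G=5385216/2542507] → run D
t=9: vr[D=5120/1991 E=1024/263 G=5385216/2542507] → run G
t=10: vr[D=5120/1991 E=1024/263 G=7424000/2542507] → run D
t=11: vr[D=6144/1991 E=1024/263 G=7424000/2542507] → run G
t=12: vr[D=6144/1991 E=1024/263 G=9462784/2542507] → run D
t=13: vr[D=7168/1991 E=1024/263 G=9462784/2542507] → run D
t=14: vr[E=1024/263 G=9462784/2542507] → run G
t=15: vr[E=1024/263] → run E
t=16: vr[E=1536/263] → run E
t=17: (idle)
t=18: (idle)

context switches = 15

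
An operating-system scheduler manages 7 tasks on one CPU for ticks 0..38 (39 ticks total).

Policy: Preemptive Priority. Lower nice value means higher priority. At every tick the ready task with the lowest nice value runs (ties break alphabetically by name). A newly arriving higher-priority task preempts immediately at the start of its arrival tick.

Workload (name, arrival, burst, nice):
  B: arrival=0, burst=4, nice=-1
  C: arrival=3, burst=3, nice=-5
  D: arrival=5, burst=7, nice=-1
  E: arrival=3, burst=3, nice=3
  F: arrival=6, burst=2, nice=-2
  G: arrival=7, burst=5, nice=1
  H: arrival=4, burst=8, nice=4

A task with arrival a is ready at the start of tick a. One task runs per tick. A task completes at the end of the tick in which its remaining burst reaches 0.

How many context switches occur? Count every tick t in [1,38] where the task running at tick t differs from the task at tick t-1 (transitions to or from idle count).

context switches = 8

t=0: ready={B} → run B
t=1: ready={B} → run B
t=2: ready={B} → run B
t=3: ready={B,C,E} → run C
t=4: ready={B,C,E,H} → run C
t=5: ready={B,C,D,E,H} → run C
t=6: ready={B,D,E,F,H} → run F
t=7: ready={B,D,E,F,G,H} → run F
t=8: ready={B,D,E,G,H} → run B
t=9: ready={D,E,G,H} → run D
t=10: ready={D,E,G,H} → run D
t=11: ready={D,E,G,H} → run D
t=12: ready={D,E,G,H} → run D
t=13: ready={D,E,G,H} → run D
t=14: ready={D,E,G,H} → run D
t=15: ready={D,E,G,H} → run D
t=16: ready={E,G,H} → run G
t=17: ready={E,G,H} → run G
t=18: ready={E,G,H} → run G
t=19: ready={E,G,H} → run G
t=20: ready={E,G,H} → run G
t=21: ready={E,H} → run E
t=22: ready={E,H} → run E
t=23: ready={E,H} → run E
t=24: ready={H} → run H
t=25: ready={H} → run H
t=26: ready={H} → run H
t=27: ready={H} → run H
t=28: ready={H} → run H
t=29: ready={H} → run H
t=30: ready={H} → run H
t=31: ready={H} → run H
t=32: (idle)
t=33: (idle)
t=34: (idle)
t=35: (idle)
t=36: (idle)
t=37: (idle)
t=38: (idle)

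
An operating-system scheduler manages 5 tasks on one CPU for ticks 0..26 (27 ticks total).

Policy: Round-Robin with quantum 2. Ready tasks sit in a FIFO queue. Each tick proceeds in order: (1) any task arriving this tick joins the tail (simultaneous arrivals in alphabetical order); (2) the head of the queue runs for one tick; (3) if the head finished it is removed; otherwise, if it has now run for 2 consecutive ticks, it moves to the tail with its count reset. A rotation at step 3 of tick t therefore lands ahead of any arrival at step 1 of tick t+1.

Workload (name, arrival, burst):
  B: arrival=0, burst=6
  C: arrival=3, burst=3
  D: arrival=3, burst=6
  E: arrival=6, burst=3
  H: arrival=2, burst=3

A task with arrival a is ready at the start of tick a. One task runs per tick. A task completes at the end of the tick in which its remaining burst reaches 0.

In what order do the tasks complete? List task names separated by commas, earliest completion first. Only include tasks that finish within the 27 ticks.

completion order = B, H, C, E, D

t=0: queue=[B] q_used=0 → run B
t=1: queue=[B] q_used=1 → run B
t=2: queue=[B,H] q_used=0 → run B
t=3: queue=[B,H,C,D] q_used=1 → run B
t=4: queue=[H,C,D,B] q_used=0 → run H
t=5: queue=[H,C,D,B] q_used=1 → run H
t=6: queue=[C,D,B,H,E] q_used=0 → run C
t=7: queue=[C,D,B,H,E] q_used=1 → run C
t=8: queue=[D,B,H,E,C] q_used=0 → run D
t=9: queue=[D,B,H,E,C] q_used=1 → run D
t=10: queue=[B,H,E,C,D] q_used=0 → run B
t=11: queue=[B,H,E,C,D] q_used=1 → run B
t=12: queue=[H,E,C,D] q_used=0 → run H
t=13: queue=[E,C,D] q_used=0 → run E
t=14: queue=[E,C,D] q_used=1 → run E
t=15: queue=[C,D,E] q_used=0 → run C
t=16: queue=[D,E] q_used=0 → run D
t=17: queue=[D,E] q_used=1 → run D
t=18: queue=[E,D] q_used=0 → run E
t=19: queue=[D] q_used=0 → run D
t=20: queue=[D] q_used=1 → run D
t=21: (idle)
t=22: (idle)
t=23: (idle)
t=24: (idle)
t=25: (idle)
t=26: (idle)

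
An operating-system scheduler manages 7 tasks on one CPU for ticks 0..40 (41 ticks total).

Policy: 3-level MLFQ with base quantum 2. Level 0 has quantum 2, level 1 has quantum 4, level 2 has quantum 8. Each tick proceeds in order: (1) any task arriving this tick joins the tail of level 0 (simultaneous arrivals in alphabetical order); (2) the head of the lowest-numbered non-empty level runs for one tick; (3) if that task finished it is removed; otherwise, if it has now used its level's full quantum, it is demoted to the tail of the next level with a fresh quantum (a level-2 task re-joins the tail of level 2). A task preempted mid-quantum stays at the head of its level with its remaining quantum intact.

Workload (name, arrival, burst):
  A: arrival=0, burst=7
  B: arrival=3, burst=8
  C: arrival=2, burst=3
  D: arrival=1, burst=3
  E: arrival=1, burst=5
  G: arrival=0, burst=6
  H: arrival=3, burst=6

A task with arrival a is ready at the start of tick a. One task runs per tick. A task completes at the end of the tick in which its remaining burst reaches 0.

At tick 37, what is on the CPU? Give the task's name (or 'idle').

running at tick 37 = B

t=0: L0/L1/L2 = AG/-/- → run A
t=1: L0/L1/L2 = AGDE/-/- → run A
t=2: L0/L1/L2 = GDEC/A/- → run G
t=3: L0/L1/L2 = GDECBH/A/- → run G
t=4: L0/L1/L2 = DECBH/AG/- → run D
t=5: L0/L1/L2 = DECBH/AG/- → run D
t=6: L0/L1/L2 = ECBH/AGD/- → run E
t=7: L0/L1/L2 = ECBH/AGD/- → run E
t=8: L0/L1/L2 = CBH/AGDE/- → run C
t=9: L0/L1/L2 = CBH/AGDE/- → run C
t=10: L0/L1/L2 = BH/AGDEC/- → run B
t=11: L0/L1/L2 = BH/AGDEC/- → run B
t=12: L0/L1/L2 = H/AGDECB/- → run H
t=13: L0/L1/L2 = H/AGDECB/- → run H
t=14: L0/L1/L2 = -/AGDECBH/- → run A
t=15: L0/L1/L2 = -/AGDECBH/- → run A
t=16: L0/L1/L2 = -/AGDECBH/- → run A
t=17: L0/L1/L2 = -/AGDECBH/- → run A
t=18: L0/L1/L2 = -/GDECBH/A → run G
t=19: L0/L1/L2 = -/GDECBH/A → run G
t=20: L0/L1/L2 = -/GDECBH/A → run G
t=21: L0/L1/L2 = -/GDECBH/A → run G
t=22: L0/L1/L2 = -/DECBH/A → run D
t=23: L0/L1/L2 = -/ECBH/A → run E
t=24: L0/L1/L2 = -/ECBH/A → run E
t=25: L0/L1/L2 = -/ECBH/A → run E
t=26: L0/L1/L2 = -/CBH/A → run C
t=27: L0/L1/L2 = -/BH/A → run B
t=28: L0/L1/L2 = -/BH/A → run B
t=29: L0/L1/L2 = -/BH/A → run B
t=30: L0/L1/L2 = -/BH/A → run B
t=31: L0/L1/L2 = -/H/AB → run H
t=32: L0/L1/L2 = -/H/AB → run H
t=33: L0/L1/L2 = -/H/AB → run H
t=34: L0/L1/L2 = -/H/AB → run H
t=35: L0/L1/L2 = -/-/AB → run A
t=36: L0/L1/L2 = -/-/B → run B
t=37: L0/L1/L2 = -/-/B → run B
t=38: (idle)
t=39: (idle)
t=40: (idle)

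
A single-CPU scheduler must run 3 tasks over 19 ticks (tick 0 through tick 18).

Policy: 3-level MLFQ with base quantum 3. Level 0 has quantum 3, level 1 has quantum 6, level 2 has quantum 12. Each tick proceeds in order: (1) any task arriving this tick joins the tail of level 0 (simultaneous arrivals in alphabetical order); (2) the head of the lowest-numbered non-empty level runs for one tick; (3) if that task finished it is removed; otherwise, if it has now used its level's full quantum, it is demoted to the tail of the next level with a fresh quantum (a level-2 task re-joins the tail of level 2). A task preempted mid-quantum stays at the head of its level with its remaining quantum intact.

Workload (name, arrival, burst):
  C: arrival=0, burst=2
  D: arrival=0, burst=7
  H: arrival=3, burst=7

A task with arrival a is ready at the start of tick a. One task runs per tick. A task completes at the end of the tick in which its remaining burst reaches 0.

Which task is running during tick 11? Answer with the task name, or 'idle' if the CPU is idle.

t=0: L0/L1/L2 = CD/-/- → run C
t=1: L0/L1/L2 = CD/-/- → run C
t=2: L0/L1/L2 = D/-/- → run D
t=3: L0/L1/L2 = DH/-/- → run D
t=4: L0/L1/L2 = DH/-/- → run D
t=5: L0/L1/L2 = H/D/- → run H
t=6: L0/L1/L2 = H/D/- → run H
t=7: L0/L1/L2 = H/D/- → run H
t=8: L0/L1/L2 = -/DH/- → run D
t=9: L0/L1/L2 = -/DH/- → run D
t=10: L0/L1/L2 = -/DH/- → run D
t=11: L0/L1/L2 = -/DH/- → run D
t=12: L0/L1/L2 = -/H/- → run H
t=13: L0/L1/L2 = -/H/- → run H
t=14: L0/L1/L2 = -/H/- → run H
t=15: L0/L1/L2 = -/H/- → run H
t=16: (idle)
t=17: (idle)
t=18: (idle)

running at tick 11 = D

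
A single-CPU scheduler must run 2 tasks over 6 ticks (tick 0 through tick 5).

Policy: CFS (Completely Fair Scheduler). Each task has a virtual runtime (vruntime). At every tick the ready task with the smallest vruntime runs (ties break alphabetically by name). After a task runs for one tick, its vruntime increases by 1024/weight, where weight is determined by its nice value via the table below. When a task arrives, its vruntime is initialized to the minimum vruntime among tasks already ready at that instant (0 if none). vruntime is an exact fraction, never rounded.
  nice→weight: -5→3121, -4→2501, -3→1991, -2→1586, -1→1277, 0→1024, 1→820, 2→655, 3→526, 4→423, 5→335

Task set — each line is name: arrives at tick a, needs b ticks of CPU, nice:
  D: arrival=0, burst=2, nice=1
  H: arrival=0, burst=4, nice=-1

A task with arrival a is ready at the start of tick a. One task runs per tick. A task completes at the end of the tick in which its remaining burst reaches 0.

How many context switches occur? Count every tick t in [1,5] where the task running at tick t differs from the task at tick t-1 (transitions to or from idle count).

t=0: vr[D=0 H=0] → run D
t=1: vr[D=256/205 H=0] → run H
t=2: vr[D=256/205 H=1024/1277] → run H
t=3: vr[D=256/205 H=2048/1277] → run D
t=4: vr[H=2048/1277] → run H
t=5: vr[H=3072/1277] → run H

context switches = 3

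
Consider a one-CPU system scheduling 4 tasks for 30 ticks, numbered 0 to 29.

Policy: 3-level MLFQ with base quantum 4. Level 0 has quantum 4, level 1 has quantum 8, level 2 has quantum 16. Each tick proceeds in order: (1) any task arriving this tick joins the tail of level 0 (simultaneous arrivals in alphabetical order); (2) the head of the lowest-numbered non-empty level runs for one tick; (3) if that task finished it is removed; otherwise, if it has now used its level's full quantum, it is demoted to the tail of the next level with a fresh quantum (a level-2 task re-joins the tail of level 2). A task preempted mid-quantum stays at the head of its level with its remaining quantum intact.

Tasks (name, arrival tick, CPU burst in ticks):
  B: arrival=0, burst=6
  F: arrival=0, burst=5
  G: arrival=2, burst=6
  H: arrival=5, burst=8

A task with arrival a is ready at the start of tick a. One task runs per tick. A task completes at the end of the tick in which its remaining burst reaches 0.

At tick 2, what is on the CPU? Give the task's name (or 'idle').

running at tick 2 = B

t=0: L0/L1/L2 = BF/-/- → run B
t=1: L0/L1/L2 = BF/-/- → run B
t=2: L0/L1/L2 = BFG/-/- → run B
t=3: L0/L1/L2 = BFG/-/- → run B
t=4: L0/L1/L2 = FG/B/- → run F
t=5: L0/L1/L2 = FGH/B/- → run F
t=6: L0/L1/L2 = FGH/B/- → run F
t=7: L0/L1/L2 = FGH/B/- → run F
t=8: L0/L1/L2 = GH/BF/- → run G
t=9: L0/L1/L2 = GH/BF/- → run G
t=10: L0/L1/L2 = GH/BF/- → run G
t=11: L0/L1/L2 = GH/BF/- → run G
t=12: L0/L1/L2 = H/BFG/- → run H
t=13: L0/L1/L2 = H/BFG/- → run H
t=14: L0/L1/L2 = H/BFG/- → run H
t=15: L0/L1/L2 = H/BFG/- → run H
t=16: L0/L1/L2 = -/BFGH/- → run B
t=17: L0/L1/L2 = -/BFGH/- → run B
t=18: L0/L1/L2 = -/FGH/- → run F
t=19: L0/L1/L2 = -/GH/- → run G
t=20: L0/L1/L2 = -/GH/- → run G
t=21: L0/L1/L2 = -/H/- → run H
t=22: L0/L1/L2 = -/H/- → run H
t=23: L0/L1/L2 = -/H/- → run H
t=24: L0/L1/L2 = -/H/- → run H
t=25: (idle)
t=26: (idle)
t=27: (idle)
t=28: (idle)
t=29: (idle)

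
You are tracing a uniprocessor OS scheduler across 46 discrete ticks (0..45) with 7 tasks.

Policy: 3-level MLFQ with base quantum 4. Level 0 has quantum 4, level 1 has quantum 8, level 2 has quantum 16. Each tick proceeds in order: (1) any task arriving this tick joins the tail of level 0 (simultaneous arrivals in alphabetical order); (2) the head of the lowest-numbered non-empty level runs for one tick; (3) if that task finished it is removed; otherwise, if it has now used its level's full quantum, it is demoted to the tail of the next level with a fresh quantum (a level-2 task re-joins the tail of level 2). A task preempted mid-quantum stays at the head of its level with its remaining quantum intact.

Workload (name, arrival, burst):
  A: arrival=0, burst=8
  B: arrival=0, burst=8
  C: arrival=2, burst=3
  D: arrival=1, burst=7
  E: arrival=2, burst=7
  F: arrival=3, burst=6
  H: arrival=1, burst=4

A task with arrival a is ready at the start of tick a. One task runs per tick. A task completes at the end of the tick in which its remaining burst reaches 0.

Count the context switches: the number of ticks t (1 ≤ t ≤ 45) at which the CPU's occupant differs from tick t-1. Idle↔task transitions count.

context switches = 12

t=0: L0/L1/L2 = AB/-/- → run A
t=1: L0/L1/L2 = ABDH/-/- → run A
t=2: L0/L1/L2 = ABDHCE/-/- → run A
t=3: L0/L1/L2 = ABDHCEF/-/- → run A
t=4: L0/L1/L2 = BDHCEF/A/- → run B
t=5: L0/L1/L2 = BDHCEF/A/- → run B
t=6: L0/L1/L2 = BDHCEF/A/- → run B
t=7: L0/L1/L2 = BDHCEF/A/- → run B
t=8: L0/L1/L2 = DHCEF/AB/- → run D
t=9: L0/L1/L2 = DHCEF/AB/- → run D
t=10: L0/L1/L2 = DHCEF/AB/- → run D
t=11: L0/L1/L2 = DHCEF/AB/- → run D
t=12: L0/L1/L2 = HCEF/ABD/- → run H
t=13: L0/L1/L2 = HCEF/ABD/- → run H
t=14: L0/L1/L2 = HCEF/ABD/- → run H
t=15: L0/L1/L2 = HCEF/ABD/- → run H
t=16: L0/L1/L2 = CEF/ABD/- → run C
t=17: L0/L1/L2 = CEF/ABD/- → run C
t=18: L0/L1/L2 = CEF/ABD/- → run C
t=19: L0/L1/L2 = EF/ABD/- → run E
t=20: L0/L1/L2 = EF/ABD/- → run E
t=21: L0/L1/L2 = EF/ABD/- → run E
t=22: L0/L1/L2 = EF/ABD/- → run E
t=23: L0/L1/L2 = F/ABDE/- → run F
t=24: L0/L1/L2 = F/ABDE/- → run F
t=25: L0/L1/L2 = F/ABDE/- → run F
t=26: L0/L1/L2 = F/ABDE/- → run F
t=27: L0/L1/L2 = -/ABDEF/- → run A
t=28: L0/L1/L2 = -/ABDEF/- → run A
t=29: L0/L1/L2 = -/ABDEF/- → run A
t=30: L0/L1/L2 = -/ABDEF/- → run A
t=31: L0/L1/L2 = -/BDEF/- → run B
t=32: L0/L1/L2 = -/BDEF/- → run B
t=33: L0/L1/L2 = -/BDEF/- → run B
t=34: L0/L1/L2 = -/BDEF/- → run B
t=35: L0/L1/L2 = -/DEF/- → run D
t=36: L0/L1/L2 = -/DEF/- → run D
t=37: L0/L1/L2 = -/DEF/- → run D
t=38: L0/L1/L2 = -/EF/- → run E
t=39: L0/L1/L2 = -/EF/- → run E
t=40: L0/L1/L2 = -/EF/- → run E
t=41: L0/L1/L2 = -/F/- → run F
t=42: L0/L1/L2 = -/F/- → run F
t=43: (idle)
t=44: (idle)
t=45: (idle)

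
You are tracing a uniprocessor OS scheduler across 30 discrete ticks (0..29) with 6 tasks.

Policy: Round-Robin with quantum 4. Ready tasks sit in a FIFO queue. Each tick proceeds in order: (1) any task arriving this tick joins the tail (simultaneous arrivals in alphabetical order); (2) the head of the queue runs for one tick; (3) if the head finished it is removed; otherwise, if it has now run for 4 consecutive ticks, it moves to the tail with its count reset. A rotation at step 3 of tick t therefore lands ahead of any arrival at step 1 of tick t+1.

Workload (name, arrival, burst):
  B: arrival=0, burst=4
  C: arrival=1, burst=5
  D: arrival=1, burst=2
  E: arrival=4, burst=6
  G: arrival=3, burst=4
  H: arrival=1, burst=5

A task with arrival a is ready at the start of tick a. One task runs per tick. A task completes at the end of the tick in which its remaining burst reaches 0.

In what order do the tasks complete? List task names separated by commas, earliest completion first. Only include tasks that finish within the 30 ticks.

t=0: queue=[B] q_used=0 → run B
t=1: queue=[B,C,D,H] q_used=1 → run B
t=2: queue=[B,C,D,H] q_used=2 → run B
t=3: queue=[B,C,D,H,G] q_used=3 → run B
t=4: queue=[C,D,H,G,E] q_used=0 → run C
t=5: queue=[C,D,H,G,E] q_used=1 → run C
t=6: queue=[C,D,H,G,E] q_used=2 → run C
t=7: queue=[C,D,H,G,E] q_used=3 → run C
t=8: queue=[D,H,G,E,C] q_used=0 → run D
t=9: queue=[D,H,G,E,C] q_used=1 → run D
t=10: queue=[H,G,E,C] q_used=0 → run H
t=11: queue=[H,G,E,C] q_used=1 → run H
t=12: queue=[H,G,E,C] q_used=2 → run H
t=13: queue=[H,G,E,C] q_used=3 → run H
t=14: queue=[G,E,C,H] q_used=0 → run G
t=15: queue=[G,E,C,H] q_used=1 → run G
t=16: queue=[G,E,C,H] q_used=2 → run G
t=17: queue=[G,E,C,H] q_used=3 → run G
t=18: queue=[E,C,H] q_used=0 → run E
t=19: queue=[E,C,H] q_used=1 → run E
t=20: queue=[E,C,H] q_used=2 → run E
t=21: queue=[E,C,H] q_used=3 → run E
t=22: queue=[C,H,E] q_used=0 → run C
t=23: queue=[H,E] q_used=0 → run H
t=24: queue=[E] q_used=0 → run E
t=25: queue=[E] q_used=1 → run E
t=26: (idle)
t=27: (idle)
t=28: (idle)
t=29: (idle)

completion order = B, D, G, C, H, E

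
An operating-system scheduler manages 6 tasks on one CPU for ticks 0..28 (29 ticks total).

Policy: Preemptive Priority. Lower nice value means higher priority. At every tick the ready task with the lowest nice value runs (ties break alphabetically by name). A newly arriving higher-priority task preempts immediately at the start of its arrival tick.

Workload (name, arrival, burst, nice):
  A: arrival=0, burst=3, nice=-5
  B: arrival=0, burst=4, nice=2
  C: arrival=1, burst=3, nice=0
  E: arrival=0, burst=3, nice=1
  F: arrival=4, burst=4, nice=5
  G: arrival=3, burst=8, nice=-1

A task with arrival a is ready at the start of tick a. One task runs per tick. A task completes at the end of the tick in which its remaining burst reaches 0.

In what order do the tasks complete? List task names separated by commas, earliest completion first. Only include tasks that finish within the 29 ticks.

completion order = A, G, C, E, B, F

t=0: ready={A,B,E} → run A
t=1: ready={A,B,C,E} → run A
t=2: ready={A,B,C,E} → run A
t=3: ready={B,C,E,G} → run G
t=4: ready={B,C,E,F,G} → run G
t=5: ready={B,C,E,F,G} → run G
t=6: ready={B,C,E,F,G} → run G
t=7: ready={B,C,E,F,G} → run G
t=8: ready={B,C,E,F,G} → run G
t=9: ready={B,C,E,F,G} → run G
t=10: ready={B,C,E,F,G} → run G
t=11: ready={B,C,E,F} → run C
t=12: ready={B,C,E,F} → run C
t=13: ready={B,C,E,F} → run C
t=14: ready={B,E,F} → run E
t=15: ready={B,E,F} → run E
t=16: ready={B,E,F} → run E
t=17: ready={B,F} → run B
t=18: ready={B,F} → run B
t=19: ready={B,F} → run B
t=20: ready={B,F} → run B
t=21: ready={F} → run F
t=22: ready={F} → run F
t=23: ready={F} → run F
t=24: ready={F} → run F
t=25: (idle)
t=26: (idle)
t=27: (idle)
t=28: (idle)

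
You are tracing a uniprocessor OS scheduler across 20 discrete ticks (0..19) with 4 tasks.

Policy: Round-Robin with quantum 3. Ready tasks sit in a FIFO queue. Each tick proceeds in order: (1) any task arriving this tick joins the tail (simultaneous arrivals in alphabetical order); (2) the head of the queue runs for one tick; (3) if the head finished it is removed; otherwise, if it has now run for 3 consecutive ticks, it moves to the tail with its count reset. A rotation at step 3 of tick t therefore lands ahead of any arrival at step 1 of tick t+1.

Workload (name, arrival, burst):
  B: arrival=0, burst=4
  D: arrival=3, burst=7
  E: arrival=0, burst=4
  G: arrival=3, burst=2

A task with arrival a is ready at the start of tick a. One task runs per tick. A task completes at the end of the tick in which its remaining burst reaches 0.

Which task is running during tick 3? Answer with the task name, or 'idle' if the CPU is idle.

t=0: queue=[B,E] q_used=0 → run B
t=1: queue=[B,E] q_used=1 → run B
t=2: queue=[B,E] q_used=2 → run B
t=3: queue=[E,B,D,G] q_used=0 → run E
t=4: queue=[E,B,D,G] q_used=1 → run E
t=5: queue=[E,B,D,G] q_used=2 → run E
t=6: queue=[B,D,G,E] q_used=0 → run B
t=7: queue=[D,G,E] q_used=0 → run D
t=8: queue=[D,G,E] q_used=1 → run D
t=9: queue=[D,G,E] q_used=2 → run D
t=10: queue=[G,E,D] q_used=0 → run G
t=11: queue=[G,E,D] q_used=1 → run G
t=12: queue=[E,D] q_used=0 → run E
t=13: queue=[D] q_used=0 → run D
t=14: queue=[D] q_used=1 → run D
t=15: queue=[D] q_used=2 → run D
t=16: queue=[D] q_used=0 → run D
t=17: (idle)
t=18: (idle)
t=19: (idle)

running at tick 3 = E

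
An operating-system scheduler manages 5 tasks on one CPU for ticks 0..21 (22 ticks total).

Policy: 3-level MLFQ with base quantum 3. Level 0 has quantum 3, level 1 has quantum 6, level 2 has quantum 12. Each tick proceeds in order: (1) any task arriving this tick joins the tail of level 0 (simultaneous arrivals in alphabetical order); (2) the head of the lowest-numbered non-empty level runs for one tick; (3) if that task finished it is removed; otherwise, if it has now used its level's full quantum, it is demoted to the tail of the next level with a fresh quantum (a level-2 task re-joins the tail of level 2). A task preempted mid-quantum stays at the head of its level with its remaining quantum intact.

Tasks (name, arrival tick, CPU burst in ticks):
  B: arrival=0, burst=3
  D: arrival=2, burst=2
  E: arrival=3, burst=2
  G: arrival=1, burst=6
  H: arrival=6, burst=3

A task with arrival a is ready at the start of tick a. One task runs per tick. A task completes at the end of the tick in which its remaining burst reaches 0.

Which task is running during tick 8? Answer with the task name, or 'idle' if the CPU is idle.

t=0: L0/L1/L2 = B/-/- → run B
t=1: L0/L1/L2 = BG/-/- → run B
t=2: L0/L1/L2 = BGD/-/- → run B
t=3: L0/L1/L2 = GDE/-/- → run G
t=4: L0/L1/L2 = GDE/-/- → run G
t=5: L0/L1/L2 = GDE/-/- → run G
t=6: L0/L1/L2 = DEH/G/- → run D
t=7: L0/L1/L2 = DEH/G/- → run D
t=8: L0/L1/L2 = EH/G/- → run E
t=9: L0/L1/L2 = EH/G/- → run E
t=10: L0/L1/L2 = H/G/- → run H
t=11: L0/L1/L2 = H/G/- → run H
t=12: L0/L1/L2 = H/G/- → run H
t=13: L0/L1/L2 = -/G/- → run G
t=14: L0/L1/L2 = -/G/- → run G
t=15: L0/L1/L2 = -/G/- → run G
t=16: (idle)
t=17: (idle)
t=18: (idle)
t=19: (idle)
t=20: (idle)
t=21: (idle)

running at tick 8 = E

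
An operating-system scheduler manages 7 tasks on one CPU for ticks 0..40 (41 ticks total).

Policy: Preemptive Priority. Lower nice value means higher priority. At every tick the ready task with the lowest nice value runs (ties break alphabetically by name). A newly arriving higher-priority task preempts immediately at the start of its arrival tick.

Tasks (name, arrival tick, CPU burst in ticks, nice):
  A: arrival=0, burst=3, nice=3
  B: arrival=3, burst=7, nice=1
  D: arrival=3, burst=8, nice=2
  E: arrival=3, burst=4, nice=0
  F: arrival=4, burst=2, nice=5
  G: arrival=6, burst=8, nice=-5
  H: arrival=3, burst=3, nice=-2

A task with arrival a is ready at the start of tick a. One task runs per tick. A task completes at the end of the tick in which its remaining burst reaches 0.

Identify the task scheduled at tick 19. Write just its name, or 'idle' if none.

running at tick 19 = B

t=0: ready={A} → run A
t=1: ready={A} → run A
t=2: ready={A} → run A
t=3: ready={B,D,E,H} → run H
t=4: ready={B,D,E,F,H} → run H
t=5: ready={B,D,E,F,H} → run H
t=6: ready={B,D,E,F,G} → run G
t=7: ready={B,D,E,F,G} → run G
t=8: ready={B,D,E,F,G} → run G
t=9: ready={B,D,E,F,G} → run G
t=10: ready={B,D,E,F,G} → run G
t=11: ready={B,D,E,F,G} → run G
t=12: ready={B,D,E,F,G} → run G
t=13: ready={B,D,E,F,G} → run G
t=14: ready={B,D,E,F} → run E
t=15: ready={B,D,E,F} → run E
t=16: ready={B,D,E,F} → run E
t=17: ready={B,D,E,F} → run E
t=18: ready={B,D,F} → run B
t=19: ready={B,D,F} → run B
t=20: ready={B,D,F} → run B
t=21: ready={B,D,F} → run B
t=22: ready={B,D,F} → run B
t=23: ready={B,D,F} → run B
t=24: ready={B,D,F} → run B
t=25: ready={D,F} → run D
t=26: ready={D,F} → run D
t=27: ready={D,F} → run D
t=28: ready={D,F} → run D
t=29: ready={D,F} → run D
t=30: ready={D,F} → run D
t=31: ready={D,F} → run D
t=32: ready={D,F} → run D
t=33: ready={F} → run F
t=34: ready={F} → run F
t=35: (idle)
t=36: (idle)
t=37: (idle)
t=38: (idle)
t=39: (idle)
t=40: (idle)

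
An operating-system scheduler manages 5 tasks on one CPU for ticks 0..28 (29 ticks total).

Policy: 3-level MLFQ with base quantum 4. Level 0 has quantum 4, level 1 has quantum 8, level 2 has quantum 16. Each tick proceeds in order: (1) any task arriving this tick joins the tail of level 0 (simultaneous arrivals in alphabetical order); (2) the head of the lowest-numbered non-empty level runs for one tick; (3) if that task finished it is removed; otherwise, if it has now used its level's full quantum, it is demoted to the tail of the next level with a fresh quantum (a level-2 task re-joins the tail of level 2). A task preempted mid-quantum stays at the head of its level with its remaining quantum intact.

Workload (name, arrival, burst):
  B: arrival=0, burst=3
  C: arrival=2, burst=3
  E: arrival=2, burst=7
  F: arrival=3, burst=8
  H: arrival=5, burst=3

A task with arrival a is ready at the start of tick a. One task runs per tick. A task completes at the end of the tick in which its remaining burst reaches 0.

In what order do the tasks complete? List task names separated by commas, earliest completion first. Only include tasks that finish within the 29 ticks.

t=0: L0/L1/L2 = B/-/- → run B
t=1: L0/L1/L2 = B/-/- → run B
t=2: L0/L1/L2 = BCE/-/- → run B
t=3: L0/L1/L2 = CEF/-/- → run C
t=4: L0/L1/L2 = CEF/-/- → run C
t=5: L0/L1/L2 = CEFH/-/- → run C
t=6: L0/L1/L2 = EFH/-/- → run E
t=7: L0/L1/L2 = EFH/-/- → run E
t=8: L0/L1/L2 = EFH/-/- → run E
t=9: L0/L1/L2 = EFH/-/- → run E
t=10: L0/L1/L2 = FH/E/- → run F
t=11: L0/L1/L2 = FH/E/- → run F
t=12: L0/L1/L2 = FH/E/- → run F
t=13: L0/L1/L2 = FH/E/- → run F
t=14: L0/L1/L2 = H/EF/- → run H
t=15: L0/L1/L2 = H/EF/- → run H
t=16: L0/L1/L2 = H/EF/- → run H
t=17: L0/L1/L2 = -/EF/- → run E
t=18: L0/L1/L2 = -/EF/- → run E
t=19: L0/L1/L2 = -/EF/- → run E
t=20: L0/L1/L2 = -/F/- → run F
t=21: L0/L1/L2 = -/F/- → run F
t=22: L0/L1/L2 = -/F/- → run F
t=23: L0/L1/L2 = -/F/- → run F
t=24: (idle)
t=25: (idle)
t=26: (idle)
t=27: (idle)
t=28: (idle)

completion order = B, C, H, E, F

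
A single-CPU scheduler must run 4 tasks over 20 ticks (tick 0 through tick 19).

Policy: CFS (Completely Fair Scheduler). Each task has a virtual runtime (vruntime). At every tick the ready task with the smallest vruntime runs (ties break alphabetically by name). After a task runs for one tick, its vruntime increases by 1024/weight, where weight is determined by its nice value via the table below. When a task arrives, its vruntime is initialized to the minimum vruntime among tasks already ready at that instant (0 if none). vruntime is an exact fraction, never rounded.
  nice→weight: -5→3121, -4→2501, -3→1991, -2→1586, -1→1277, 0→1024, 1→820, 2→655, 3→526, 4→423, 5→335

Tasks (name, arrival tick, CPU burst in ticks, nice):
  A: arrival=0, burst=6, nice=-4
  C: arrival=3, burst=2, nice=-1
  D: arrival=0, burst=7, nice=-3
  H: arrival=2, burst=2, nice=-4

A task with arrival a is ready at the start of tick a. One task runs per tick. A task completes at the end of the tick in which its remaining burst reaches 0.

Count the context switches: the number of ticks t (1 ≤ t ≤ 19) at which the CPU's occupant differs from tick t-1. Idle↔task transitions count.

t=0: vr[A=0 D=0] → run A
t=1: vr[A=1024/2501 D=0] → run D
t=2: vr[A=1024/2501 D=1024/1991 H=1024/2501] → run A
t=3: vr[A=2048/2501 C=1024/2501 D=1024/1991 H=1024/2501] → run C
t=4: vr[A=2048/2501 C=3868672/3193777 D=1024/1991 H=1024/2501] → run H
t=5: vr[A=2048/2501 C=3868672/3193777 D=1024/1991 H=2048/2501] → run D
t=6: vr[A=2048/2501 C=3868672/3193777 D=2048/1991 H=2048/2501] → run A
t=7: vr[A=3072/2501 C=3868672/3193777 D=2048/1991 H=2048/2501] → run H
t=8: vr[A=3072/2501 C=3868672/3193777 D=2048/1991] → run D
t=9: vr[A=3072/2501 C=3868672/3193777 D=3072/1991] → run C
t=10: vr[A=3072/2501 D=3072/1991] → run A
t=11: vr[A=4096/2501 D=3072/1991] → run D
t=12: vr[A=4096/2501 D=4096/1991] → run A
t=13: vr[A=5120/2501 D=4096/1991] → run A
t=14: vr[D=4096/1991] → run D
t=15: vr[D=5120/1991] → run D
t=16: vr[D=6144/1991] → run D
t=17: (idle)
t=18: (idle)
t=19: (idle)

context switches = 14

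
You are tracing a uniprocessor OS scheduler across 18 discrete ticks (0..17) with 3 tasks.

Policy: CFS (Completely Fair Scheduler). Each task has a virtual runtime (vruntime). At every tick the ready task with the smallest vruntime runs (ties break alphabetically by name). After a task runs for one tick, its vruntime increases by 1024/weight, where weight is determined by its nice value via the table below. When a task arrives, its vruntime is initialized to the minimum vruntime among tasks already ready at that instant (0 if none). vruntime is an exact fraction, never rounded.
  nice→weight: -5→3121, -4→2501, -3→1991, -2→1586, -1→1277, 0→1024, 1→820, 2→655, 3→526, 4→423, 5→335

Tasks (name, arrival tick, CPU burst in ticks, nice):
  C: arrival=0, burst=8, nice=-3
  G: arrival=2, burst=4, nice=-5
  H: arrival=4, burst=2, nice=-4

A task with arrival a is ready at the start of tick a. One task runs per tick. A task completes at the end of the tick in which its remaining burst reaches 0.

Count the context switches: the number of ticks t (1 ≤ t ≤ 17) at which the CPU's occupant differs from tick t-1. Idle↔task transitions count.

context switches = 8

t=0: vr[C=0] → run C
t=1: vr[C=1024/1991] → run C
t=2: vr[C=2048/1991 G=2048/1991] → run C
t=3: vr[C=3072/1991 G=2048/1991] → run G
t=4: vr[C=3072/1991 G=8430592/6213911 H=8430592/6213911] → run G
t=5: vr[C=3072/1991 G=10469376/6213911 H=8430592/6213911] → run H
t=6: vr[C=3072/1991 G=10469376/6213911 H=27447955456/15540991411] → run C
t=7: vr[C=4096/1991 G=10469376/6213911 H=27447955456/15540991411] → run G
t=8: vr[C=4096/1991 G=12508160/6213911 H=27447955456/15540991411] → run H
t=9: vr[C=4096/1991 G=12508160/6213911] → run G
t=10: vr[C=4096/1991] → run C
t=11: vr[C=5120/1991] → run C
t=12: vr[C=6144/1991] → run C
t=13: vr[C=7168/1991] → run C
t=14: (idle)
t=15: (idle)
t=16: (idle)
t=17: (idle)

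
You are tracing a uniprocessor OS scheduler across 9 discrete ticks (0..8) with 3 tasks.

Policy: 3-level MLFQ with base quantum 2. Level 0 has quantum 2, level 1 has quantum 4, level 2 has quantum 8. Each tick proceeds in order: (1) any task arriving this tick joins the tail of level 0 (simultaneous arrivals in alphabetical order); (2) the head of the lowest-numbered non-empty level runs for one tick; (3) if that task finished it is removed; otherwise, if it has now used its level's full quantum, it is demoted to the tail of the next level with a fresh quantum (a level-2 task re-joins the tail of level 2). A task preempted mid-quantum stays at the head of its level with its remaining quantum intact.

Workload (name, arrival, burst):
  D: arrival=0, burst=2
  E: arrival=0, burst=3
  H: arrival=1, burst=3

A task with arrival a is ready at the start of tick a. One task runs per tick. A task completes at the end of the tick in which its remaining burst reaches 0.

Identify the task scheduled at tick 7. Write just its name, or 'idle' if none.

t=0: L0/L1/L2 = DE/-/- → run D
t=1: L0/L1/L2 = DEH/-/- → run D
t=2: L0/L1/L2 = EH/-/- → run E
t=3: L0/L1/L2 = EH/-/- → run E
t=4: L0/L1/L2 = H/E/- → run H
t=5: L0/L1/L2 = H/E/- → run H
t=6: L0/L1/L2 = -/EH/- → run E
t=7: L0/L1/L2 = -/H/- → run H
t=8: (idle)

running at tick 7 = H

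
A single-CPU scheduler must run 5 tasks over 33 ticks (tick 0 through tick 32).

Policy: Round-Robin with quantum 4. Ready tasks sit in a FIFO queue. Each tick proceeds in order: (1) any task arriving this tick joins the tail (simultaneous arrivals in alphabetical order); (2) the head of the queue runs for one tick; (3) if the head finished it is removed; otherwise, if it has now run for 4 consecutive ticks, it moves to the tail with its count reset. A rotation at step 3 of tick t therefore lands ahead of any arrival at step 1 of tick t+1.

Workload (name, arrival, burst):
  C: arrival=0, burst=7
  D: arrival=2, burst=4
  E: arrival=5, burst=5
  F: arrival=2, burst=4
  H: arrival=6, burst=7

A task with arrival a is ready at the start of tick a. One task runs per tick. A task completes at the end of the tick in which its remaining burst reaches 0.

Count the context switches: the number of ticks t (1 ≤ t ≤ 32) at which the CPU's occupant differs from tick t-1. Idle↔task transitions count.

t=0: queue=[C] q_used=0 → run C
t=1: queue=[C] q_used=1 → run C
t=2: queue=[C,D,F] q_used=2 → run C
t=3: queue=[C,D,F] q_used=3 → run C
t=4: queue=[D,F,C] q_used=0 → run D
t=5: queue=[D,F,C,E] q_used=1 → run D
t=6: queue=[D,F,C,E,H] q_used=2 → run D
t=7: queue=[D,F,C,E,H] q_used=3 → run D
t=8: queue=[F,C,E,H] q_used=0 → run F
t=9: queue=[F,C,E,H] q_used=1 → run F
t=10: queue=[F,C,E,H] q_used=2 → run F
t=11: queue=[F,C,E,H] q_used=3 → run F
t=12: queue=[C,E,H] q_used=0 → run C
t=13: queue=[C,E,H] q_used=1 → run C
t=14: queue=[C,E,H] q_used=2 → run C
t=15: queue=[E,H] q_used=0 → run E
t=16: queue=[E,H] q_used=1 → run E
t=17: queue=[E,H] q_used=2 → run E
t=18: queue=[E,H] q_used=3 → run E
t=19: queue=[H,E] q_used=0 → run H
t=20: queue=[H,E] q_used=1 → run H
t=21: queue=[H,E] q_used=2 → run H
t=22: queue=[H,E] q_used=3 → run H
t=23: queue=[E,H] q_used=0 → run E
t=24: queue=[H] q_used=0 → run H
t=25: queue=[H] q_used=1 → run H
t=26: queue=[H] q_used=2 → run H
t=27: (idle)
t=28: (idle)
t=29: (idle)
t=30: (idle)
t=31: (idle)
t=32: (idle)

context switches = 8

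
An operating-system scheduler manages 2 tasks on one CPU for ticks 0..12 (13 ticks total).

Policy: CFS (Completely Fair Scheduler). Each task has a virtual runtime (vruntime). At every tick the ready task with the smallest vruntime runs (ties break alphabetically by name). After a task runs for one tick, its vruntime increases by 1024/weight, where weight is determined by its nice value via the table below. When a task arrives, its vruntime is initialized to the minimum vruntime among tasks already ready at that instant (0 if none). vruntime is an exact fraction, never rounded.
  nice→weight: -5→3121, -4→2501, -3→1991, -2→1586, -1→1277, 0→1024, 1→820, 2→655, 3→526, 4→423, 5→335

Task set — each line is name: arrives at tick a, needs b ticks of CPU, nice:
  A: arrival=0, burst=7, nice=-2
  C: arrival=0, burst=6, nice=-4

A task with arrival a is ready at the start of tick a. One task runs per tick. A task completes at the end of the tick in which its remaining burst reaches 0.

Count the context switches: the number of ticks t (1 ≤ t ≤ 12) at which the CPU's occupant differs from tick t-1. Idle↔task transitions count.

t=0: vr[A=0 C=0] → run A
t=1: vr[A=512/793 C=0] → run C
t=2: vr[A=512/793 C=1024/2501] → run C
t=3: vr[A=512/793 C=2048/2501] → run A
t=4: vr[A=1024/793 C=2048/2501] → run C
t=5: vr[A=1024/793 C=3072/2501] → run C
t=6: vr[A=1024/793 C=4096/2501] → run A
t=7: vr[A=1536/793 C=4096/2501] → run C
t=8: vr[A=1536/793 C=5120/2501] → run A
t=9: vr[A=2048/793 C=5120/2501] → run C
t=10: vr[A=2048/793] → run A
t=11: vr[A=2560/793] → run A
t=12: vr[A=3072/793] → run A

context switches = 8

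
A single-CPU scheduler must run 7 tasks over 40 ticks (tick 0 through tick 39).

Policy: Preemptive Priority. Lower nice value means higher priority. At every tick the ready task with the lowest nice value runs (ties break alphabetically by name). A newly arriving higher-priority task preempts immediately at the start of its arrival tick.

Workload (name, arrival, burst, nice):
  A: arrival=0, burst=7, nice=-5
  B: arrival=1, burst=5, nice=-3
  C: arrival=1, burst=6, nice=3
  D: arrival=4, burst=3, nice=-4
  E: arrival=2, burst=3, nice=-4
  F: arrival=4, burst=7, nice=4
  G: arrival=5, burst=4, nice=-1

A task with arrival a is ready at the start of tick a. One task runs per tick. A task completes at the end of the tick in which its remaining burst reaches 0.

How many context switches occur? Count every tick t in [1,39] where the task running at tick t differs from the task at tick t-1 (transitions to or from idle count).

context switches = 7

t=0: ready={A} → run A
t=1: ready={A,B,C} → run A
t=2: ready={A,B,C,E} → run A
t=3: ready={A,B,C,E} → run A
t=4: ready={A,B,C,D,E,F} → run A
t=5: ready={A,B,C,D,E,F,G} → run A
t=6: ready={A,B,C,D,E,F,G} → run A
t=7: ready={B,C,D,E,F,G} → run D
t=8: ready={B,C,D,E,F,G} → run D
t=9: ready={B,C,D,E,F,G} → run D
t=10: ready={B,C,E,F,G} → run E
t=11: ready={B,C,E,F,G} → run E
t=12: ready={B,C,E,F,G} → run E
t=13: ready={B,C,F,G} → run B
t=14: ready={B,C,F,G} → run B
t=15: ready={B,C,F,G} → run B
t=16: ready={B,C,F,G} → run B
t=17: ready={B,C,F,G} → run B
t=18: ready={C,F,G} → run G
t=19: ready={C,F,G} → run G
t=20: ready={C,F,G} → run G
t=21: ready={C,F,G} → run G
t=22: ready={C,F} → run C
t=23: ready={C,F} → run C
t=24: ready={C,F} → run C
t=25: ready={C,F} → run C
t=26: ready={C,F} → run C
t=27: ready={C,F} → run C
t=28: ready={F} → run F
t=29: ready={F} → run F
t=30: ready={F} → run F
t=31: ready={F} → run F
t=32: ready={F} → run F
t=33: ready={F} → run F
t=34: ready={F} → run F
t=35: (idle)
t=36: (idle)
t=37: (idle)
t=38: (idle)
t=39: (idle)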